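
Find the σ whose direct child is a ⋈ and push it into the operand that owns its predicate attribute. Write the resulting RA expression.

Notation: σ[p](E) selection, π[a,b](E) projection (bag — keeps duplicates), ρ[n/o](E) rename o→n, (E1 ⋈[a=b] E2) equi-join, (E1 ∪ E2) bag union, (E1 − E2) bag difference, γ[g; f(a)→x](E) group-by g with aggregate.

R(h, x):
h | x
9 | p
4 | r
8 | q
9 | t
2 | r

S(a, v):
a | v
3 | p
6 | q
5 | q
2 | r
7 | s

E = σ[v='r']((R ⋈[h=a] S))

σ filters on v, owned by the right side.
E' = (R ⋈[h=a] σ[v='r'](S))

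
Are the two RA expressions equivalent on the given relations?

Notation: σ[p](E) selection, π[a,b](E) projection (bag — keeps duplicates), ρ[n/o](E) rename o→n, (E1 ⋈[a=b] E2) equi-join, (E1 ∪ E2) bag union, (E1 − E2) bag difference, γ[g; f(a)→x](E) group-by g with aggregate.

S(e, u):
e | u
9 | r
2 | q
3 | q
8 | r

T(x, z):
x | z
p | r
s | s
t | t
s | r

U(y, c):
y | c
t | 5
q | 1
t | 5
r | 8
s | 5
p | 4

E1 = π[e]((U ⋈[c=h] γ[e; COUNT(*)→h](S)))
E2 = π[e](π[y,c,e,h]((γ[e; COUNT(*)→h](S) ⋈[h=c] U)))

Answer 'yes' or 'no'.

E1 per-node cardinality:
  U → 6
  S → 4
  γ[e; COUNT(*)→h](S) → 4
  (U ⋈[c=h] γ[e; COUNT(*)→h](S)) → 4
  π[e]((U ⋈[c=h] γ[e; COUNT(*)→h](S))) → 4
E2 per-node cardinality:
  S → 4
  γ[e; COUNT(*)→h](S) → 4
  U → 6
  (γ[e; COUNT(*)→h](S) ⋈[h=c] U) → 4
  π[y,c,e,h]((γ[e; COUNT(*)→h](S) ⋈[h=c] U)) → 4
  π[e](π[y,c,e,h]((γ[e; COUNT(*)→h](S) ⋈[h=c] U))) → 4

E1 and E2 produce the same multiset:
e
2
3
8
9

yes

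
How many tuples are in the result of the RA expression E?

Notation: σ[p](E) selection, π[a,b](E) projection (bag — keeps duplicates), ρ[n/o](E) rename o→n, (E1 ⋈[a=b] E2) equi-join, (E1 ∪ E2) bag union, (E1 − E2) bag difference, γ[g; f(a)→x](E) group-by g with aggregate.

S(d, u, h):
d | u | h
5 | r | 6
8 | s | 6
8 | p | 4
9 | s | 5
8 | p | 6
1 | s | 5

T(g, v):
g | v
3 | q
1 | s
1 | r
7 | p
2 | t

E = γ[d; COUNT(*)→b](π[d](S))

Row counts bottom-up:
  S → 6
  π[d](S) → 6
  γ[d; COUNT(*)→b](π[d](S)) → 4

|E| = 4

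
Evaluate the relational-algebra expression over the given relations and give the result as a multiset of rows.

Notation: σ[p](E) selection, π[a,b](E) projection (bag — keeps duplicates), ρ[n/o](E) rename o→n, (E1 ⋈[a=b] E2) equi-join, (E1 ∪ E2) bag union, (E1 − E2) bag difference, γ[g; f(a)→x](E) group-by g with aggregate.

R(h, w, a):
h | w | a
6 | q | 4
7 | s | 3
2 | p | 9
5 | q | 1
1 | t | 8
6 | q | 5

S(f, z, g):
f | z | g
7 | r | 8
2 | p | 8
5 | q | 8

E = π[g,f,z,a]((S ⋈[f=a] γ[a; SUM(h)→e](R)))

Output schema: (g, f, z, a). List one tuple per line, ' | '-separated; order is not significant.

Stepwise |·|:
  S → 3
  R → 6
  γ[a; SUM(h)→e](R) → 6
  (S ⋈[f=a] γ[a; SUM(h)→e](R)) → 1
  π[g,f,z,a]((S ⋈[f=a] γ[a; SUM(h)→e](R))) → 1

== RESULT ==
g | f | z | a
8 | 5 | q | 5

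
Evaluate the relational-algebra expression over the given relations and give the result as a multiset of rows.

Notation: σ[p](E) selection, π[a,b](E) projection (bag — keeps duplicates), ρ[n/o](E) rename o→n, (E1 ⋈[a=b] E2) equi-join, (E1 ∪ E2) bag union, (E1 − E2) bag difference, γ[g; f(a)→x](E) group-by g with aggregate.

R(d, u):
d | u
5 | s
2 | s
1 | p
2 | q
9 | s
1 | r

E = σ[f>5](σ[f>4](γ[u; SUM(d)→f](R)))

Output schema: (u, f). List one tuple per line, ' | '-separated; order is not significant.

Row counts bottom-up:
  R → 6
  γ[u; SUM(d)→f](R) → 4
  σ[f>4](γ[u; SUM(d)→f](R)) → 1
  σ[f>5](σ[f>4](γ[u; SUM(d)→f](R))) → 1

== RESULT ==
u | f
s | 16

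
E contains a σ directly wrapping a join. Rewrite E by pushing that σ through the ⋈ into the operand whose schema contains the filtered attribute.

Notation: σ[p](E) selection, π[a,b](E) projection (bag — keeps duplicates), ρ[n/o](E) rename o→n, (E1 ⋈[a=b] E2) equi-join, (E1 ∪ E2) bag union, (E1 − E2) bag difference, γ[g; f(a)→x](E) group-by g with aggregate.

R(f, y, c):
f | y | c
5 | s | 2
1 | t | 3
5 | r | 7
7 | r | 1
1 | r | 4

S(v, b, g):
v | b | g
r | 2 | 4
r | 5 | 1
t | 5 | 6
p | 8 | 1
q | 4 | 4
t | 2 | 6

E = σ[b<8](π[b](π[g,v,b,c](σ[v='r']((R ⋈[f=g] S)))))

σ filters on v, owned by the right side.
E' = σ[b<8](π[b](π[g,v,b,c]((R ⋈[f=g] σ[v='r'](S)))))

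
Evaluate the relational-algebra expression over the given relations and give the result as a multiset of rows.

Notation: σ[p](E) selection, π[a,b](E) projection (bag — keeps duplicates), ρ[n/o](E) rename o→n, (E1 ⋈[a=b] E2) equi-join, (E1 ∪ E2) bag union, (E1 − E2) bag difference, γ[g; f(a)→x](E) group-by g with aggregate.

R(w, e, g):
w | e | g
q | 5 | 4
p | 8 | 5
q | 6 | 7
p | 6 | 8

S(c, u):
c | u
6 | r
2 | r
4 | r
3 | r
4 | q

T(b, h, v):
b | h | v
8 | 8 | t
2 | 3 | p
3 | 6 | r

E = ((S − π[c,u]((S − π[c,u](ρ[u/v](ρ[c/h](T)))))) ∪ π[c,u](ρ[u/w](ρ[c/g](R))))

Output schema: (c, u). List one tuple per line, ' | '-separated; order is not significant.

Stepwise |·|:
  S → 5
  S → 5
  T → 3
  ρ[c/h](T) → 3
  ρ[u/v](ρ[c/h](T)) → 3
  π[c,u](ρ[u/v](ρ[c/h](T))) → 3
  (S − π[c,u](ρ[u/v](ρ[c/h](T)))) → 4
  π[c,u]((S − π[c,u](ρ[u/v](ρ[c/h](T))))) → 4
  (S − π[c,u]((S − π[c,u](ρ[u/v](ρ[c/h](T)))))) → 1
  R → 4
  ρ[c/g](R) → 4
  ρ[u/w](ρ[c/g](R)) → 4
  π[c,u](ρ[u/w](ρ[c/g](R))) → 4
  ((S − π[c,u]((S − π[c,u](ρ[u/v](ρ[c/h](T)))))) ∪ π[c,u](ρ[u/w](ρ[c/g](R)))) → 5

== RESULT ==
c | u
4 | q
5 | p
6 | r
7 | q
8 | p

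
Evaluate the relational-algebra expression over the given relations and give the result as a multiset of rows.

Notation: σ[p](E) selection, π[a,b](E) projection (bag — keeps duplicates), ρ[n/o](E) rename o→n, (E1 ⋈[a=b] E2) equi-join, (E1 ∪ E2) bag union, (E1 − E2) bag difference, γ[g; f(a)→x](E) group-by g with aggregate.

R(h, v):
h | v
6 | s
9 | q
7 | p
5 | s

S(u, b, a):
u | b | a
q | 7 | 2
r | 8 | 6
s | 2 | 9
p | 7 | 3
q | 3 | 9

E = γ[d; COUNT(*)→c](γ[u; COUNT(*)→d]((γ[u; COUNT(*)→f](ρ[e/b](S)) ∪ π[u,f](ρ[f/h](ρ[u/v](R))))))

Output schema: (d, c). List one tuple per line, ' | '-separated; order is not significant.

Subexpression sizes:
  S → 5
  ρ[e/b](S) → 5
  γ[u; COUNT(*)→f](ρ[e/b](S)) → 4
  R → 4
  ρ[u/v](R) → 4
  ρ[f/h](ρ[u/v](R)) → 4
  π[u,f](ρ[f/h](ρ[u/v](R))) → 4
  (γ[u; COUNT(*)→f](ρ[e/b](S)) ∪ π[u,f](ρ[f/h](ρ[u/v](R)))) → 8
  γ[u; COUNT(*)→d]((γ[u; COUNT(*)→f](ρ[e/b](S)) ∪ π[u,f](ρ[f/h](ρ[u/v](R))))) → 4
  γ[d; COUNT(*)→c](γ[u; COUNT(*)→d]((γ[u; COUNT(*)→f](ρ[e/b](S)) ∪ π[u,f](ρ[f/h](ρ[u/v](R)))))) → 3

== RESULT ==
d | c
1 | 1
2 | 2
3 | 1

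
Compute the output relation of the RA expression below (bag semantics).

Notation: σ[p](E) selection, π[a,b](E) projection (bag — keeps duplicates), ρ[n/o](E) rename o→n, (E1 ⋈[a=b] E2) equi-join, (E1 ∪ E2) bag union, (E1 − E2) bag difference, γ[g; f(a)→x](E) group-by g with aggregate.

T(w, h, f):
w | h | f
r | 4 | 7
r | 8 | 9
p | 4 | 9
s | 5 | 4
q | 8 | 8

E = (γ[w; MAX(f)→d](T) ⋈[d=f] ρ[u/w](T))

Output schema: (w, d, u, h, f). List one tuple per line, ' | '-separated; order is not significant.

Per-node cardinality:
  T → 5
  γ[w; MAX(f)→d](T) → 4
  T → 5
  ρ[u/w](T) → 5
  (γ[w; MAX(f)→d](T) ⋈[d=f] ρ[u/w](T)) → 6

== RESULT ==
w | d | u | h | f
p | 9 | p | 4 | 9
p | 9 | r | 8 | 9
q | 8 | q | 8 | 8
r | 9 | p | 4 | 9
r | 9 | r | 8 | 9
s | 4 | s | 5 | 4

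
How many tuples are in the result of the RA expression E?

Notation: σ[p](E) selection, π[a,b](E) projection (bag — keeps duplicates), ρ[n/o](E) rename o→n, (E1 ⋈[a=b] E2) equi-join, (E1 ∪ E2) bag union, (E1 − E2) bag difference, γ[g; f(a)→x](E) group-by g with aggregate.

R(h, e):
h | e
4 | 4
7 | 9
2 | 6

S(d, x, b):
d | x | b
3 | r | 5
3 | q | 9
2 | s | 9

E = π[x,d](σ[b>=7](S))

Row counts bottom-up:
  S → 3
  σ[b>=7](S) → 2
  π[x,d](σ[b>=7](S)) → 2

|E| = 2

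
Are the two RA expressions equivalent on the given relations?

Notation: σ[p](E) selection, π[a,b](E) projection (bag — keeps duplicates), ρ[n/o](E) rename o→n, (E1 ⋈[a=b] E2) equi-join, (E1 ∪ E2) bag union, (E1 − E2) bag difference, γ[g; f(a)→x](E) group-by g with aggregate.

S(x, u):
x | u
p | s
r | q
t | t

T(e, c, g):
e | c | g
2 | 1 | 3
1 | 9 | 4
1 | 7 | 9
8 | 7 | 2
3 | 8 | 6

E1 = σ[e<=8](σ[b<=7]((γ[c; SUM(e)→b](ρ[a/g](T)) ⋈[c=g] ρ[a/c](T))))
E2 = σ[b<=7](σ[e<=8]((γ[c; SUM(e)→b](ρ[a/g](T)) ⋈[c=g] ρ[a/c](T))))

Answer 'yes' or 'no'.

E1 row counts bottom-up:
  T → 5
  ρ[a/g](T) → 5
  γ[c; SUM(e)→b](ρ[a/g](T)) → 4
  T → 5
  ρ[a/c](T) → 5
  (γ[c; SUM(e)→b](ρ[a/g](T)) ⋈[c=g] ρ[a/c](T)) → 1
  σ[b<=7]((γ[c; SUM(e)→b](ρ[a/g](T)) ⋈[c=g] ρ[a/c](T))) → 1
  σ[e<=8](σ[b<=7]((γ[c; SUM(e)→b](ρ[a/g](T)) ⋈[c=g] ρ[a/c](T)))) → 1
E2 row counts bottom-up:
  T → 5
  ρ[a/g](T) → 5
  γ[c; SUM(e)→b](ρ[a/g](T)) → 4
  T → 5
  ρ[a/c](T) → 5
  (γ[c; SUM(e)→b](ρ[a/g](T)) ⋈[c=g] ρ[a/c](T)) → 1
  σ[e<=8]((γ[c; SUM(e)→b](ρ[a/g](T)) ⋈[c=g] ρ[a/c](T))) → 1
  σ[b<=7](σ[e<=8]((γ[c; SUM(e)→b](ρ[a/g](T)) ⋈[c=g] ρ[a/c](T)))) → 1

E1 and E2 produce the same multiset:
c | b | e | a | g
9 | 1 | 1 | 7 | 9

yes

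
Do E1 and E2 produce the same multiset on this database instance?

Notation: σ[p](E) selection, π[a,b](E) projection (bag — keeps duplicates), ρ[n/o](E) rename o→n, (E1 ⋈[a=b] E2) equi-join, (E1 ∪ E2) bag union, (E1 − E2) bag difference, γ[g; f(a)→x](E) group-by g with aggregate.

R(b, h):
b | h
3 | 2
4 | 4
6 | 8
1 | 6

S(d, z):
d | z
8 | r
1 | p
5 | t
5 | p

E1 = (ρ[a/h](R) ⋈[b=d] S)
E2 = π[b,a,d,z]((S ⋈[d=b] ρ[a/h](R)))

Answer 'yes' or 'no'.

E1 per-node cardinality:
  R → 4
  ρ[a/h](R) → 4
  S → 4
  (ρ[a/h](R) ⋈[b=d] S) → 1
E2 per-node cardinality:
  S → 4
  R → 4
  ρ[a/h](R) → 4
  (S ⋈[d=b] ρ[a/h](R)) → 1
  π[b,a,d,z]((S ⋈[d=b] ρ[a/h](R))) → 1

E1 and E2 produce the same multiset:
b | a | d | z
1 | 6 | 1 | p

yes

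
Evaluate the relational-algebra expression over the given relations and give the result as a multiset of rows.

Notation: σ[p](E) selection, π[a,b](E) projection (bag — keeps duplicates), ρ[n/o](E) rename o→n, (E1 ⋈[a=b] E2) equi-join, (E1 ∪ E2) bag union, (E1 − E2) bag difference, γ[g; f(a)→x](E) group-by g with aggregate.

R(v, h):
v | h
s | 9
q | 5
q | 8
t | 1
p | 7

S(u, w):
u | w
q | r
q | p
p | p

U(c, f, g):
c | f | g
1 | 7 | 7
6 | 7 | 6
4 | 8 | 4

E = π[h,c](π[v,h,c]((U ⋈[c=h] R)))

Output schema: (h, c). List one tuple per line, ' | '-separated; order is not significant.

Row counts bottom-up:
  U → 3
  R → 5
  (U ⋈[c=h] R) → 1
  π[v,h,c]((U ⋈[c=h] R)) → 1
  π[h,c](π[v,h,c]((U ⋈[c=h] R))) → 1

== RESULT ==
h | c
1 | 1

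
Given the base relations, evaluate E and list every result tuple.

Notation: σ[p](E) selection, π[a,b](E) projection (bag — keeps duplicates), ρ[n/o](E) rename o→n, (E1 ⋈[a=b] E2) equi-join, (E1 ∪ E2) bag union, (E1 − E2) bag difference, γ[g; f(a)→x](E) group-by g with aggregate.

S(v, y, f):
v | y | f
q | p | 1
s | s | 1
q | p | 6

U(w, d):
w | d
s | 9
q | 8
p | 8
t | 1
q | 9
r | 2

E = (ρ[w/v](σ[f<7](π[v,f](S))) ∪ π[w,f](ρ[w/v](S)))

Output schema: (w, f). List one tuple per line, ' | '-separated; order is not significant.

Row counts bottom-up:
  S → 3
  π[v,f](S) → 3
  σ[f<7](π[v,f](S)) → 3
  ρ[w/v](σ[f<7](π[v,f](S))) → 3
  S → 3
  ρ[w/v](S) → 3
  π[w,f](ρ[w/v](S)) → 3
  (ρ[w/v](σ[f<7](π[v,f](S))) ∪ π[w,f](ρ[w/v](S))) → 6

== RESULT ==
w | f
q | 1
q | 1
q | 6
q | 6
s | 1
s | 1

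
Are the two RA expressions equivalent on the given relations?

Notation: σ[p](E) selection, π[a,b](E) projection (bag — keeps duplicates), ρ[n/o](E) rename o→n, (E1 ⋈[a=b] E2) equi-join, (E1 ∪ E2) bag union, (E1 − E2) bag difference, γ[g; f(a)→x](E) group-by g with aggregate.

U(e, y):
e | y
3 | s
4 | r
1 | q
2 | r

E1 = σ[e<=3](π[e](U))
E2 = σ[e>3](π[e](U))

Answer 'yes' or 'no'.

E1 subexpression sizes:
  U → 4
  π[e](U) → 4
  σ[e<=3](π[e](U)) → 3
E2 subexpression sizes:
  U → 4
  π[e](U) → 4
  σ[e>3](π[e](U)) → 1

E1 result:
e
1
2
3
E2 result:
e
4
Witness: (1,) appears 1× in E1 but 0× in E2.

no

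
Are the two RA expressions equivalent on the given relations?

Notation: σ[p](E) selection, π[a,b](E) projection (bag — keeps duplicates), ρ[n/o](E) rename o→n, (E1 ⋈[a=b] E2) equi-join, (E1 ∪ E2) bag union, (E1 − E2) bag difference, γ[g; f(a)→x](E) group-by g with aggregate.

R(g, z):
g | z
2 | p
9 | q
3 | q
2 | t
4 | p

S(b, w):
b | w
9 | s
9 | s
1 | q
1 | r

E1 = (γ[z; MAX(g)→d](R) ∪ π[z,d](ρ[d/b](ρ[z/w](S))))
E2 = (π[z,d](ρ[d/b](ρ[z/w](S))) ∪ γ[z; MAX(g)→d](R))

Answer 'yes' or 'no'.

E1 per-node cardinality:
  R → 5
  γ[z; MAX(g)→d](R) → 3
  S → 4
  ρ[z/w](S) → 4
  ρ[d/b](ρ[z/w](S)) → 4
  π[z,d](ρ[d/b](ρ[z/w](S))) → 4
  (γ[z; MAX(g)→d](R) ∪ π[z,d](ρ[d/b](ρ[z/w](S)))) → 7
E2 per-node cardinality:
  S → 4
  ρ[z/w](S) → 4
  ρ[d/b](ρ[z/w](S)) → 4
  π[z,d](ρ[d/b](ρ[z/w](S))) → 4
  R → 5
  γ[z; MAX(g)→d](R) → 3
  (π[z,d](ρ[d/b](ρ[z/w](S))) ∪ γ[z; MAX(g)→d](R)) → 7

E1 and E2 produce the same multiset:
z | d
p | 4
q | 1
q | 9
r | 1
s | 9
s | 9
t | 2

yes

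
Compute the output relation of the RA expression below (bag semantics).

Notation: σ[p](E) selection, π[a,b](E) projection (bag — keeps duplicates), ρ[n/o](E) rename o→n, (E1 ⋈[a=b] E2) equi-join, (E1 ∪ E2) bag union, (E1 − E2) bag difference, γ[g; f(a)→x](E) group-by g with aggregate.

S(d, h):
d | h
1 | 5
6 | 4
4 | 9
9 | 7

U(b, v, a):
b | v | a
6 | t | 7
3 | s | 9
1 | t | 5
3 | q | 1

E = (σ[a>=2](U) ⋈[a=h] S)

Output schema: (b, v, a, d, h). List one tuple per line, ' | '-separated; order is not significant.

Row counts bottom-up:
  U → 4
  σ[a>=2](U) → 3
  S → 4
  (σ[a>=2](U) ⋈[a=h] S) → 3

== RESULT ==
b | v | a | d | h
1 | t | 5 | 1 | 5
3 | s | 9 | 4 | 9
6 | t | 7 | 9 | 7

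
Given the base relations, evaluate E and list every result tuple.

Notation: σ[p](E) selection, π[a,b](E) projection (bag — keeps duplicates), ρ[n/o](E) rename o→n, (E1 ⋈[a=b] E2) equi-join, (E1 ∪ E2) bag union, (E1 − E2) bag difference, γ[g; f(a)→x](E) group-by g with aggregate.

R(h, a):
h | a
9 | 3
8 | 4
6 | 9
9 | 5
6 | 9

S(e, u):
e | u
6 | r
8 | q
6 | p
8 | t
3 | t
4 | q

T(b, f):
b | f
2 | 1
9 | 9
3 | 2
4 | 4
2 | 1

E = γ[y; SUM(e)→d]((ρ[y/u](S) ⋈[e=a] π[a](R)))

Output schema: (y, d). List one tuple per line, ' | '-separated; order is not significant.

Per-node cardinality:
  S → 6
  ρ[y/u](S) → 6
  R → 5
  π[a](R) → 5
  (ρ[y/u](S) ⋈[e=a] π[a](R)) → 2
  γ[y; SUM(e)→d]((ρ[y/u](S) ⋈[e=a] π[a](R))) → 2

== RESULT ==
y | d
q | 4
t | 3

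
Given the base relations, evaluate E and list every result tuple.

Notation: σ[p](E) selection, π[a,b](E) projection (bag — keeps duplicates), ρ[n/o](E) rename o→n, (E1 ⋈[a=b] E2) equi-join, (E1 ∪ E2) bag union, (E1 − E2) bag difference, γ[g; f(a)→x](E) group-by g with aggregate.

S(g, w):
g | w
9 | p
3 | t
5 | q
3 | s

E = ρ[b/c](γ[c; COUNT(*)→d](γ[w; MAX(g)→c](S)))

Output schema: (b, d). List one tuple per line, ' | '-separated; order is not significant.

Stepwise |·|:
  S → 4
  γ[w; MAX(g)→c](S) → 4
  γ[c; COUNT(*)→d](γ[w; MAX(g)→c](S)) → 3
  ρ[b/c](γ[c; COUNT(*)→d](γ[w; MAX(g)→c](S))) → 3

== RESULT ==
b | d
3 | 2
5 | 1
9 | 1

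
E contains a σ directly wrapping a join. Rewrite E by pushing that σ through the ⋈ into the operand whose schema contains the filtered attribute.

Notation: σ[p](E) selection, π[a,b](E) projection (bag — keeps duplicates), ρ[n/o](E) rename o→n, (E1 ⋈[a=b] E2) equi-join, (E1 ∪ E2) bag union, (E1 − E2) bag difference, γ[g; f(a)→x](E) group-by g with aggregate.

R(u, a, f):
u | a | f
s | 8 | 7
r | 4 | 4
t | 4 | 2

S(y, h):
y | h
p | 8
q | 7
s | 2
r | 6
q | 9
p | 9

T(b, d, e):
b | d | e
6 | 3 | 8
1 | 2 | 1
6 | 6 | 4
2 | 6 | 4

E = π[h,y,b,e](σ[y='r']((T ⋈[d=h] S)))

σ filters on y, owned by the right side.
E' = π[h,y,b,e]((T ⋈[d=h] σ[y='r'](S)))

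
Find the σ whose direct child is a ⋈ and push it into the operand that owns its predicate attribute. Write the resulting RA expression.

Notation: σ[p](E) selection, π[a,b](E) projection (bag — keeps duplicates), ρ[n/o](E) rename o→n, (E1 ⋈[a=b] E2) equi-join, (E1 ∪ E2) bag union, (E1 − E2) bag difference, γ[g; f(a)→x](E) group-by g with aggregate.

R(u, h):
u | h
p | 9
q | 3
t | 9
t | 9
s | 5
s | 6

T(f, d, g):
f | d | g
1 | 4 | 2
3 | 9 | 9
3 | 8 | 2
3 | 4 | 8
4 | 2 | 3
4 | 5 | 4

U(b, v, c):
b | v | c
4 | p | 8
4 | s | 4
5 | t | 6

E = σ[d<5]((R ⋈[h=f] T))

σ filters on d, owned by the right side.
E' = (R ⋈[h=f] σ[d<5](T))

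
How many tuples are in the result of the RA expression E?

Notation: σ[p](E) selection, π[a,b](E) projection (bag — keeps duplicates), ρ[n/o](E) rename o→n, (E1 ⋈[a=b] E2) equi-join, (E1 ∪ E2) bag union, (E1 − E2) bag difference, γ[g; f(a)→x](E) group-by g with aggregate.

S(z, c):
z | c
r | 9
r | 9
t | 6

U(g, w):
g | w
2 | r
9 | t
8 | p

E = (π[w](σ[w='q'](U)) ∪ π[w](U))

Per-node cardinality:
  U → 3
  σ[w='q'](U) → 0
  π[w](σ[w='q'](U)) → 0
  U → 3
  π[w](U) → 3
  (π[w](σ[w='q'](U)) ∪ π[w](U)) → 3

|E| = 3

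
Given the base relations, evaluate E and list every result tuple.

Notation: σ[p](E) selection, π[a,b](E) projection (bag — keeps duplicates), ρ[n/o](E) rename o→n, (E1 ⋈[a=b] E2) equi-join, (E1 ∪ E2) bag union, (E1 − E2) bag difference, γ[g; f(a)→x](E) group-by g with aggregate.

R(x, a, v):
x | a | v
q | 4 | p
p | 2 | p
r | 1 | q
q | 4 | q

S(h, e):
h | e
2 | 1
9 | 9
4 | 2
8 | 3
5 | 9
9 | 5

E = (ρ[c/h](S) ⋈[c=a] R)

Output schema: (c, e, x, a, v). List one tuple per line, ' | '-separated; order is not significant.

Subexpression sizes:
  S → 6
  ρ[c/h](S) → 6
  R → 4
  (ρ[c/h](S) ⋈[c=a] R) → 3

== RESULT ==
c | e | x | a | v
2 | 1 | p | 2 | p
4 | 2 | q | 4 | p
4 | 2 | q | 4 | q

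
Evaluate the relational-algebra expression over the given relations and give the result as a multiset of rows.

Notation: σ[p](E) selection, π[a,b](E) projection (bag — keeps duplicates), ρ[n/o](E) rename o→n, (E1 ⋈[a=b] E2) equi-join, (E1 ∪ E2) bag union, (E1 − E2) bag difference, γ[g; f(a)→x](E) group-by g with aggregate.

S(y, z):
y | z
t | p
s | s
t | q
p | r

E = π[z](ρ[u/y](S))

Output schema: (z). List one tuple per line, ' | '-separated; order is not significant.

Stepwise |·|:
  S → 4
  ρ[u/y](S) → 4
  π[z](ρ[u/y](S)) → 4

== RESULT ==
z
p
q
r
s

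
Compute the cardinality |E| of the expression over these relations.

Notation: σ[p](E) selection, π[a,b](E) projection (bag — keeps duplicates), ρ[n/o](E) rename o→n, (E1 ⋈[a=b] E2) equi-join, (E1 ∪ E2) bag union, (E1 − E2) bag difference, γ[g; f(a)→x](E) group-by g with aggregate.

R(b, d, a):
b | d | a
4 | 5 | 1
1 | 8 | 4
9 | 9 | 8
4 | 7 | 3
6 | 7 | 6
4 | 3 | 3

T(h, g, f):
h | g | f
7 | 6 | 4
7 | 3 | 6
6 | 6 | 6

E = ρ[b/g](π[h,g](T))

Subexpression sizes:
  T → 3
  π[h,g](T) → 3
  ρ[b/g](π[h,g](T)) → 3

|E| = 3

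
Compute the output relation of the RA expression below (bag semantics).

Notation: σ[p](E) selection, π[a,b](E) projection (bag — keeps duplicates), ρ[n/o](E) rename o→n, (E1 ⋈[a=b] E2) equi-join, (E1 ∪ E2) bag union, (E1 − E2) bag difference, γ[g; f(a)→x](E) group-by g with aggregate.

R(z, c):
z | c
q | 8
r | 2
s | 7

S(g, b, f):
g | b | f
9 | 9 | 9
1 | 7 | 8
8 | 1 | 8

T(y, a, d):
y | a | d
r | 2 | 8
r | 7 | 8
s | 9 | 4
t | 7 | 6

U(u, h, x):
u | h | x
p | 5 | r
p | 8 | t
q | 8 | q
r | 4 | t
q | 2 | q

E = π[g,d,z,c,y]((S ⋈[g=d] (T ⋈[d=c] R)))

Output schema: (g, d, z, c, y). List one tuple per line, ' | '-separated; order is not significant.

Subexpression sizes:
  S → 3
  T → 4
  R → 3
  (T ⋈[d=c] R) → 2
  (S ⋈[g=d] (T ⋈[d=c] R)) → 2
  π[g,d,z,c,y]((S ⋈[g=d] (T ⋈[d=c] R))) → 2

== RESULT ==
g | d | z | c | y
8 | 8 | q | 8 | r
8 | 8 | q | 8 | r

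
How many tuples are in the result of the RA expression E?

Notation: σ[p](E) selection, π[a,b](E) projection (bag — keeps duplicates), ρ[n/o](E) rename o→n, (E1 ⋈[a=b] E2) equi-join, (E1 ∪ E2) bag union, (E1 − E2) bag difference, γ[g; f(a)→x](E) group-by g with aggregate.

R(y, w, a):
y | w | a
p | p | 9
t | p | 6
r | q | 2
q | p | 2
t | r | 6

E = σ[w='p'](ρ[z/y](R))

Subexpression sizes:
  R → 5
  ρ[z/y](R) → 5
  σ[w='p'](ρ[z/y](R)) → 3

|E| = 3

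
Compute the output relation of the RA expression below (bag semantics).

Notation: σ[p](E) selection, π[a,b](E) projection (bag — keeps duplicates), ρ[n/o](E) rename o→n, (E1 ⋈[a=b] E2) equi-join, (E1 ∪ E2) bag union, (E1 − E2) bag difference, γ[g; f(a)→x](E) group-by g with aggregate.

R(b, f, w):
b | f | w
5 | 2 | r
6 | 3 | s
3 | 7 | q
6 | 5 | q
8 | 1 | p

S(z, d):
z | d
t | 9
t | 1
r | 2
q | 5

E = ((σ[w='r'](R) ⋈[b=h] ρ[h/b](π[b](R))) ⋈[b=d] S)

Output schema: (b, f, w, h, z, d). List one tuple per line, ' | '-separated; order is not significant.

Per-node cardinality:
  R → 5
  σ[w='r'](R) → 1
  R → 5
  π[b](R) → 5
  ρ[h/b](π[b](R)) → 5
  (σ[w='r'](R) ⋈[b=h] ρ[h/b](π[b](R))) → 1
  S → 4
  ((σ[w='r'](R) ⋈[b=h] ρ[h/b](π[b](R))) ⋈[b=d] S) → 1

== RESULT ==
b | f | w | h | z | d
5 | 2 | r | 5 | q | 5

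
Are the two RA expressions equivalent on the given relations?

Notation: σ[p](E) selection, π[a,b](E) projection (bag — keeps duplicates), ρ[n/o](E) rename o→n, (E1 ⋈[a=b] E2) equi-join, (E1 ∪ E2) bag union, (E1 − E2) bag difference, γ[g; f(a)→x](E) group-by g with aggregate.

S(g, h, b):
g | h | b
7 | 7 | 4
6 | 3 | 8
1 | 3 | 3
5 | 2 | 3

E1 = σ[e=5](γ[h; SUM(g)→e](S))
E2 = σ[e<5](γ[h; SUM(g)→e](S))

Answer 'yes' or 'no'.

E1 subexpression sizes:
  S → 4
  γ[h; SUM(g)→e](S) → 3
  σ[e=5](γ[h; SUM(g)→e](S)) → 1
E2 subexpression sizes:
  S → 4
  γ[h; SUM(g)→e](S) → 3
  σ[e<5](γ[h; SUM(g)→e](S)) → 0

E1 result:
h | e
2 | 5
E2 result:
h | e
(0 rows)
Witness: (2, 5) appears 1× in E1 but 0× in E2.

no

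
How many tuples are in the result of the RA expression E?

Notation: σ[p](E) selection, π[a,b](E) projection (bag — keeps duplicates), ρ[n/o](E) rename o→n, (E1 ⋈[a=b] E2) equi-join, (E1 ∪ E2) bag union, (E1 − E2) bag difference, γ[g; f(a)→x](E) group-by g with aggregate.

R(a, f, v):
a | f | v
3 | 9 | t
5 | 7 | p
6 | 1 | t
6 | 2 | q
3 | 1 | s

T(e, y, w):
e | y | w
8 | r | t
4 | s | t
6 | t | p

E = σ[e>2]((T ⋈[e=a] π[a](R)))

Stepwise |·|:
  T → 3
  R → 5
  π[a](R) → 5
  (T ⋈[e=a] π[a](R)) → 2
  σ[e>2]((T ⋈[e=a] π[a](R))) → 2

|E| = 2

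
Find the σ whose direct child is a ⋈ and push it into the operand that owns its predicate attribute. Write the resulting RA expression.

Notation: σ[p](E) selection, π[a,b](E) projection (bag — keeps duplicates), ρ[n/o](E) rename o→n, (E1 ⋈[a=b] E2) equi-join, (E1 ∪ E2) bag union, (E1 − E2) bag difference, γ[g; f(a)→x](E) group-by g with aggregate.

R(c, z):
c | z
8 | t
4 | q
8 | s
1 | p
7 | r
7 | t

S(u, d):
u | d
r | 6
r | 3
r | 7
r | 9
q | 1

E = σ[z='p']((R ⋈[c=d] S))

σ filters on z, owned by the left side.
E' = (σ[z='p'](R) ⋈[c=d] S)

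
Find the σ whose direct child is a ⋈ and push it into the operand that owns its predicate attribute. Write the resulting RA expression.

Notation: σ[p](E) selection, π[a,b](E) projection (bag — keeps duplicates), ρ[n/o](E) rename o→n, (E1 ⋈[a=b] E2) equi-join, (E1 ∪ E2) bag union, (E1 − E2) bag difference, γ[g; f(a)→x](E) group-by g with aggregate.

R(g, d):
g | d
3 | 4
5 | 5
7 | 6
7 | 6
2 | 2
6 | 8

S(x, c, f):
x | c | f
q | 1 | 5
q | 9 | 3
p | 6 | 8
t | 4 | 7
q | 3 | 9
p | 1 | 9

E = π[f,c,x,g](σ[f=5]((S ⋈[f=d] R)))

σ filters on f, owned by the left side.
E' = π[f,c,x,g]((σ[f=5](S) ⋈[f=d] R))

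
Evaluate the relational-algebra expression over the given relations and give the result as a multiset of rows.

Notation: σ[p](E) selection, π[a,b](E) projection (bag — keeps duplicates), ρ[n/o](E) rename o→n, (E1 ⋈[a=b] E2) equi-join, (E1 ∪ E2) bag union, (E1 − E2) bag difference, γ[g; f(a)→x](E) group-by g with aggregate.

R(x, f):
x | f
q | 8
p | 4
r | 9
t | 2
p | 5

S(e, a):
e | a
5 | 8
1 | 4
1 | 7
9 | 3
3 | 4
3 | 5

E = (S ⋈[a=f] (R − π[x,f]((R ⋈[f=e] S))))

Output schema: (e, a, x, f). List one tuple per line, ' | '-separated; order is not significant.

Stepwise |·|:
  S → 6
  R → 5
  R → 5
  S → 6
  (R ⋈[f=e] S) → 2
  π[x,f]((R ⋈[f=e] S)) → 2
  (R − π[x,f]((R ⋈[f=e] S))) → 3
  (S ⋈[a=f] (R − π[x,f]((R ⋈[f=e] S)))) → 3

== RESULT ==
e | a | x | f
1 | 4 | p | 4
3 | 4 | p | 4
5 | 8 | q | 8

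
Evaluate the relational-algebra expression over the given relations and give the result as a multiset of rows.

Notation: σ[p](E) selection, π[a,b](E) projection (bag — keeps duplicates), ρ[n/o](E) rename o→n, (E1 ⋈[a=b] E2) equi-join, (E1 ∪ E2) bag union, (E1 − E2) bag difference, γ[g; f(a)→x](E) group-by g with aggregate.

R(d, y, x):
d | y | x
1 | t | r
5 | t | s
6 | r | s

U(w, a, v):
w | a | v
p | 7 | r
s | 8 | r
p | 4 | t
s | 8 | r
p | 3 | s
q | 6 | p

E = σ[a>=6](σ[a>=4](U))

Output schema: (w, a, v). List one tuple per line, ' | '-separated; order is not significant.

Subexpression sizes:
  U → 6
  σ[a>=4](U) → 5
  σ[a>=6](σ[a>=4](U)) → 4

== RESULT ==
w | a | v
p | 7 | r
q | 6 | p
s | 8 | r
s | 8 | r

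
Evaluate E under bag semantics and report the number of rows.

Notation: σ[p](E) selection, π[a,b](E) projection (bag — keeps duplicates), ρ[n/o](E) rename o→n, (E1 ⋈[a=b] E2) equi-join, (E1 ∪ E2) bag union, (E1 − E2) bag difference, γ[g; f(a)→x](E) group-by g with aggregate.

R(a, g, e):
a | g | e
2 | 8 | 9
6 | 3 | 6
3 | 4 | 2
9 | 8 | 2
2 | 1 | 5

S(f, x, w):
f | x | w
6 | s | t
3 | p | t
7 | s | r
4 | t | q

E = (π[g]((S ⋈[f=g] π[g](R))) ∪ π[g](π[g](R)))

Row counts bottom-up:
  S → 4
  R → 5
  π[g](R) → 5
  (S ⋈[f=g] π[g](R)) → 2
  π[g]((S ⋈[f=g] π[g](R))) → 2
  R → 5
  π[g](R) → 5
  π[g](π[g](R)) → 5
  (π[g]((S ⋈[f=g] π[g](R))) ∪ π[g](π[g](R))) → 7

|E| = 7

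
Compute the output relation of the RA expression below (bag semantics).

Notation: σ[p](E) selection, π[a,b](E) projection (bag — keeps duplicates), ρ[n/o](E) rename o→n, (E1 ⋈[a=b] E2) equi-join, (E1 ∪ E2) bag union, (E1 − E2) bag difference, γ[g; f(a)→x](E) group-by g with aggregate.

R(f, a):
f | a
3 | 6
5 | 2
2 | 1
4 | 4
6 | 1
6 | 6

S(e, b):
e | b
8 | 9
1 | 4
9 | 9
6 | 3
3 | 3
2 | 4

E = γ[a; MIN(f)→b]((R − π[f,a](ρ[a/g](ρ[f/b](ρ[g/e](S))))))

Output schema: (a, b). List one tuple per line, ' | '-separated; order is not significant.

Subexpression sizes:
  R → 6
  S → 6
  ρ[g/e](S) → 6
  ρ[f/b](ρ[g/e](S)) → 6
  ρ[a/g](ρ[f/b](ρ[g/e](S))) → 6
  π[f,a](ρ[a/g](ρ[f/b](ρ[g/e](S)))) → 6
  (R − π[f,a](ρ[a/g](ρ[f/b](ρ[g/e](S))))) → 5
  γ[a; MIN(f)→b]((R − π[f,a](ρ[a/g](ρ[f/b](ρ[g/e](S)))))) → 4

== RESULT ==
a | b
1 | 2
2 | 5
4 | 4
6 | 6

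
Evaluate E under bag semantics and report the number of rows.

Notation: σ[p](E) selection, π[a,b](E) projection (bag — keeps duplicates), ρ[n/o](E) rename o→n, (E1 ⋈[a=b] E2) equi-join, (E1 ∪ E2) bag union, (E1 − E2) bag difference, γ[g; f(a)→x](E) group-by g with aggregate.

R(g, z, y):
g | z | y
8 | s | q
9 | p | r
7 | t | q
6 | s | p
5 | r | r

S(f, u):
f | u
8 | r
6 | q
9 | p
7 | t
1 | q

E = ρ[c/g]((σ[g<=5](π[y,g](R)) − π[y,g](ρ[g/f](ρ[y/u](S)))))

Row counts bottom-up:
  R → 5
  π[y,g](R) → 5
  σ[g<=5](π[y,g](R)) → 1
  S → 5
  ρ[y/u](S) → 5
  ρ[g/f](ρ[y/u](S)) → 5
  π[y,g](ρ[g/f](ρ[y/u](S))) → 5
  (σ[g<=5](π[y,g](R)) − π[y,g](ρ[g/f](ρ[y/u](S)))) → 1
  ρ[c/g]((σ[g<=5](π[y,g](R)) − π[y,g](ρ[g/f](ρ[y/u](S))))) → 1

|E| = 1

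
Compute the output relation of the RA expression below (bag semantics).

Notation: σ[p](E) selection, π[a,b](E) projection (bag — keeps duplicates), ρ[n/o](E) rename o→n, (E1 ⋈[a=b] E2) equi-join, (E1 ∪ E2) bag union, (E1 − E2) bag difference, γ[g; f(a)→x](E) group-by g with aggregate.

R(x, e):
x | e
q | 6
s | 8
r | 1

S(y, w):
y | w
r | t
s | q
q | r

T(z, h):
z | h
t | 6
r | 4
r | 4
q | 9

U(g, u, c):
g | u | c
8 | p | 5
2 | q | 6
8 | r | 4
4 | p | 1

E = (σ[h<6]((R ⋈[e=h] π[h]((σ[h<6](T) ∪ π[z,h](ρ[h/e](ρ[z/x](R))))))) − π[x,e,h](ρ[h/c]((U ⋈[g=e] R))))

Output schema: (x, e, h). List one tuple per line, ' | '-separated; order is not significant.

Row counts bottom-up:
  R → 3
  T → 4
  σ[h<6](T) → 2
  R → 3
  ρ[z/x](R) → 3
  ρ[h/e](ρ[z/x](R)) → 3
  π[z,h](ρ[h/e](ρ[z/x](R))) → 3
  (σ[h<6](T) ∪ π[z,h](ρ[h/e](ρ[z/x](R)))) → 5
  π[h]((σ[h<6](T) ∪ π[z,h](ρ[h/e](ρ[z/x](R))))) → 5
  (R ⋈[e=h] π[h]((σ[h<6](T) ∪ π[z,h](ρ[h/e](ρ[z/x](R)))))) → 3
  σ[h<6]((R ⋈[e=h] π[h]((σ[h<6](T) ∪ π[z,h](ρ[h/e](ρ[z/x](R))))))) → 1
  U → 4
  R → 3
  (U ⋈[g=e] R) → 2
  ρ[h/c]((U ⋈[g=e] R)) → 2
  π[x,e,h](ρ[h/c]((U ⋈[g=e] R))) → 2
  (σ[h<6]((R ⋈[e=h] π[h]((σ[h<6](T) ∪ π[z,h](ρ[h/e](ρ[z/x](R))))))) − π[x,e,h](ρ[h/c]((U ⋈[g=e] R)))) → 1

== RESULT ==
x | e | h
r | 1 | 1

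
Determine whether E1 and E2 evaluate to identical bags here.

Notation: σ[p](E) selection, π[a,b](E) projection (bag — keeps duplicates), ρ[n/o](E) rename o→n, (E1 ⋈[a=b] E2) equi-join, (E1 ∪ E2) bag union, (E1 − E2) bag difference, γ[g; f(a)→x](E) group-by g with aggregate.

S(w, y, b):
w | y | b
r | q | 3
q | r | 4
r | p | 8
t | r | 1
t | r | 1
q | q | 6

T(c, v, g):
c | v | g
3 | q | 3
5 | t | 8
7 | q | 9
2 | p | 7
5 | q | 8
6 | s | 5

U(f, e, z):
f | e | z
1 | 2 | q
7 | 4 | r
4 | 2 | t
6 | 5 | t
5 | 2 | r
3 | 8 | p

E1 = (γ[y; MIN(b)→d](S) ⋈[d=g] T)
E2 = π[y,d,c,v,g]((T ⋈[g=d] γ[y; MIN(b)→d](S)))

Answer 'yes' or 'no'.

E1 subexpression sizes:
  S → 6
  γ[y; MIN(b)→d](S) → 3
  T → 6
  (γ[y; MIN(b)→d](S) ⋈[d=g] T) → 3
E2 subexpression sizes:
  T → 6
  S → 6
  γ[y; MIN(b)→d](S) → 3
  (T ⋈[g=d] γ[y; MIN(b)→d](S)) → 3
  π[y,d,c,v,g]((T ⋈[g=d] γ[y; MIN(b)→d](S))) → 3

E1 and E2 produce the same multiset:
y | d | c | v | g
p | 8 | 5 | q | 8
p | 8 | 5 | t | 8
q | 3 | 3 | q | 3

yes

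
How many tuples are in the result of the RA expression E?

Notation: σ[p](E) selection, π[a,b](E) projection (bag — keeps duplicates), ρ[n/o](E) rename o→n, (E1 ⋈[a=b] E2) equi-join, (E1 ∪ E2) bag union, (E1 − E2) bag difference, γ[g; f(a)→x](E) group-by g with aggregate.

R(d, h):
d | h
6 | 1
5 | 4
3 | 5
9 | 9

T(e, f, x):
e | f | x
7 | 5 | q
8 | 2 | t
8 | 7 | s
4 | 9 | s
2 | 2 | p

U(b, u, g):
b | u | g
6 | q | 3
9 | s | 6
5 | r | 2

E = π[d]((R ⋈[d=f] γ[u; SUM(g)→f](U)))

Per-node cardinality:
  R → 4
  U → 3
  γ[u; SUM(g)→f](U) → 3
  (R ⋈[d=f] γ[u; SUM(g)→f](U)) → 2
  π[d]((R ⋈[d=f] γ[u; SUM(g)→f](U))) → 2

|E| = 2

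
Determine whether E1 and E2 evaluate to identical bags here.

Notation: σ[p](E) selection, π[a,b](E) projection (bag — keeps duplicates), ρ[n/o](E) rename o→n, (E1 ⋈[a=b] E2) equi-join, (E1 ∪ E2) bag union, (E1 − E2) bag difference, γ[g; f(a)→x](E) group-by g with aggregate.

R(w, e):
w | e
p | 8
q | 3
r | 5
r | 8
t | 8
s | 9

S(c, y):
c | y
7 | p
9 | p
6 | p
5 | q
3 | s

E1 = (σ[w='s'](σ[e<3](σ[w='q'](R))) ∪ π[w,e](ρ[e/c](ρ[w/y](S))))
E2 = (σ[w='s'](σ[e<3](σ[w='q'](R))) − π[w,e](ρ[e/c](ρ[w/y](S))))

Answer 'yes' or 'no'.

E1 per-node cardinality:
  R → 6
  σ[w='q'](R) → 1
  σ[e<3](σ[w='q'](R)) → 0
  σ[w='s'](σ[e<3](σ[w='q'](R))) → 0
  S → 5
  ρ[w/y](S) → 5
  ρ[e/c](ρ[w/y](S)) → 5
  π[w,e](ρ[e/c](ρ[w/y](S))) → 5
  (σ[w='s'](σ[e<3](σ[w='q'](R))) ∪ π[w,e](ρ[e/c](ρ[w/y](S)))) → 5
E2 per-node cardinality:
  R → 6
  σ[w='q'](R) → 1
  σ[e<3](σ[w='q'](R)) → 0
  σ[w='s'](σ[e<3](σ[w='q'](R))) → 0
  S → 5
  ρ[w/y](S) → 5
  ρ[e/c](ρ[w/y](S)) → 5
  π[w,e](ρ[e/c](ρ[w/y](S))) → 5
  (σ[w='s'](σ[e<3](σ[w='q'](R))) − π[w,e](ρ[e/c](ρ[w/y](S)))) → 0

E1 result:
w | e
p | 6
p | 7
p | 9
q | 5
s | 3
E2 result:
w | e
(0 rows)
Witness: ('q', 5) appears 1× in E1 but 0× in E2.

no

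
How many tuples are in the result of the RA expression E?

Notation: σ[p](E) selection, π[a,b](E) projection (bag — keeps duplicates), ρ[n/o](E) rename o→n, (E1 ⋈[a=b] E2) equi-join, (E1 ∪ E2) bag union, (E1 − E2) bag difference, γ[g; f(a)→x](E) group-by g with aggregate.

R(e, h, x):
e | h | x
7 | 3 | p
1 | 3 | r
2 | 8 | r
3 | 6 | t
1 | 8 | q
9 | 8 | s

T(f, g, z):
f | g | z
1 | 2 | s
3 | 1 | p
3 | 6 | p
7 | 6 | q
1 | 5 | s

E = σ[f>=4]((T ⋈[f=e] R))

Per-node cardinality:
  T → 5
  R → 6
  (T ⋈[f=e] R) → 7
  σ[f>=4]((T ⋈[f=e] R)) → 1

|E| = 1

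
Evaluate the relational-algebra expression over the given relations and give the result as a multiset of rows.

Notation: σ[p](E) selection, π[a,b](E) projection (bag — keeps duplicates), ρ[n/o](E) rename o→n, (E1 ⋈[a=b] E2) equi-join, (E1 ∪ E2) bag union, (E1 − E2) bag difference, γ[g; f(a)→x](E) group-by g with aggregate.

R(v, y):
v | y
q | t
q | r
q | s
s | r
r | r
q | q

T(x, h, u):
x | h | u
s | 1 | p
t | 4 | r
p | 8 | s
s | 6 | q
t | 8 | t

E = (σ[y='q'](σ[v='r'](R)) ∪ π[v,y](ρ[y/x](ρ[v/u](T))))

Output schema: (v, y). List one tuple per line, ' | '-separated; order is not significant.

Subexpression sizes:
  R → 6
  σ[v='r'](R) → 1
  σ[y='q'](σ[v='r'](R)) → 0
  T → 5
  ρ[v/u](T) → 5
  ρ[y/x](ρ[v/u](T)) → 5
  π[v,y](ρ[y/x](ρ[v/u](T))) → 5
  (σ[y='q'](σ[v='r'](R)) ∪ π[v,y](ρ[y/x](ρ[v/u](T)))) → 5

== RESULT ==
v | y
p | s
q | s
r | t
s | p
t | t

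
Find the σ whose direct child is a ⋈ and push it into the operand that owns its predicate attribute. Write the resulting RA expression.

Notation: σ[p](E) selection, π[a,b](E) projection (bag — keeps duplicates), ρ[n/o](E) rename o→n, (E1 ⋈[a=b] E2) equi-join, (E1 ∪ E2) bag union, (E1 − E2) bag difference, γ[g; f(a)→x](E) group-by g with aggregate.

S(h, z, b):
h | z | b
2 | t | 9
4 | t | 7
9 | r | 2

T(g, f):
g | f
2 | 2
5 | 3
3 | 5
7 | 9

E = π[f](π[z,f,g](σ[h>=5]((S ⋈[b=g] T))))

σ filters on h, owned by the left side.
E' = π[f](π[z,f,g]((σ[h>=5](S) ⋈[b=g] T)))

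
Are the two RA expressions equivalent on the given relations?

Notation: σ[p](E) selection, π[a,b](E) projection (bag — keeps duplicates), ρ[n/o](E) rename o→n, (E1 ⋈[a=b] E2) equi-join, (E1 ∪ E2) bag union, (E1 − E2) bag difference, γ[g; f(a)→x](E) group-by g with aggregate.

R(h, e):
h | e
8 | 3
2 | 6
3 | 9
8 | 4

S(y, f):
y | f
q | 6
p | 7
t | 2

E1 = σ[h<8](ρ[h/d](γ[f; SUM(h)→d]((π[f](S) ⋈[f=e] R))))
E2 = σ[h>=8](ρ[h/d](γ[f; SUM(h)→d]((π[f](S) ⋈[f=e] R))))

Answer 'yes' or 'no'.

E1 subexpression sizes:
  S → 3
  π[f](S) → 3
  R → 4
  (π[f](S) ⋈[f=e] R) → 1
  γ[f; SUM(h)→d]((π[f](S) ⋈[f=e] R)) → 1
  ρ[h/d](γ[f; SUM(h)→d]((π[f](S) ⋈[f=e] R))) → 1
  σ[h<8](ρ[h/d](γ[f; SUM(h)→d]((π[f](S) ⋈[f=e] R)))) → 1
E2 subexpression sizes:
  S → 3
  π[f](S) → 3
  R → 4
  (π[f](S) ⋈[f=e] R) → 1
  γ[f; SUM(h)→d]((π[f](S) ⋈[f=e] R)) → 1
  ρ[h/d](γ[f; SUM(h)→d]((π[f](S) ⋈[f=e] R))) → 1
  σ[h>=8](ρ[h/d](γ[f; SUM(h)→d]((π[f](S) ⋈[f=e] R)))) → 0

E1 result:
f | h
6 | 2
E2 result:
f | h
(0 rows)
Witness: (6, 2) appears 1× in E1 but 0× in E2.

no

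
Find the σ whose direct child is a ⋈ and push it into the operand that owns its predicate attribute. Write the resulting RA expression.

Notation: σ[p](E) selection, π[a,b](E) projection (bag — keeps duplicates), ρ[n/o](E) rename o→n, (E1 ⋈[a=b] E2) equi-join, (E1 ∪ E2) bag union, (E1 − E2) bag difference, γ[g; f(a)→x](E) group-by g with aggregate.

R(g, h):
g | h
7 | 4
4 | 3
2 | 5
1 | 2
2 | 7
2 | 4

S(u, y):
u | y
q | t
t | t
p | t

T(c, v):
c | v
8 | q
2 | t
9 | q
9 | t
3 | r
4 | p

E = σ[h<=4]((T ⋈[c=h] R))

σ filters on h, owned by the right side.
E' = (T ⋈[c=h] σ[h<=4](R))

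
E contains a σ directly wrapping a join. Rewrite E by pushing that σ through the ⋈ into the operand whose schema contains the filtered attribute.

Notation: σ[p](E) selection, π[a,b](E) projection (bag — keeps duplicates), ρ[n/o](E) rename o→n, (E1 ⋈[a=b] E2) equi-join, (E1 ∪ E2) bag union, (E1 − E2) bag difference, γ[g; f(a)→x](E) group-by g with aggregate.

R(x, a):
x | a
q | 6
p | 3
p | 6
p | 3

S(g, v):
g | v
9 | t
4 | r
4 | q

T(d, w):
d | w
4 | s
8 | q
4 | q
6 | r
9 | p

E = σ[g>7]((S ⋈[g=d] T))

σ filters on g, owned by the left side.
E' = (σ[g>7](S) ⋈[g=d] T)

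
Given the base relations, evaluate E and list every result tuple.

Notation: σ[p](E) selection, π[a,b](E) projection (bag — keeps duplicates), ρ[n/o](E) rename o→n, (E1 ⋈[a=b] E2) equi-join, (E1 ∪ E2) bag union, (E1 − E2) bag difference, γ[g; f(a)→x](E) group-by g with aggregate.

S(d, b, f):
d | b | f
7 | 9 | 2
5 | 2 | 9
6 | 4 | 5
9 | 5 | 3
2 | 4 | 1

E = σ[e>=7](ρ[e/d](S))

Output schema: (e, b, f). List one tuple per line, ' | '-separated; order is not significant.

Row counts bottom-up:
  S → 5
  ρ[e/d](S) → 5
  σ[e>=7](ρ[e/d](S)) → 2

== RESULT ==
e | b | f
7 | 9 | 2
9 | 5 | 3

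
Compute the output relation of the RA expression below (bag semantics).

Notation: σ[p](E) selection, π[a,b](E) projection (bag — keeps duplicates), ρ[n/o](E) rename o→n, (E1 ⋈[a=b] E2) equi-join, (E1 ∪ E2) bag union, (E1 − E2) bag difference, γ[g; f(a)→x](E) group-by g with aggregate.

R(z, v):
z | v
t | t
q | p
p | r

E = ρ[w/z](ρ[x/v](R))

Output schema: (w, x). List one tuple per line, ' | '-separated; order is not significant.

Stepwise |·|:
  R → 3
  ρ[x/v](R) → 3
  ρ[w/z](ρ[x/v](R)) → 3

== RESULT ==
w | x
p | r
q | p
t | t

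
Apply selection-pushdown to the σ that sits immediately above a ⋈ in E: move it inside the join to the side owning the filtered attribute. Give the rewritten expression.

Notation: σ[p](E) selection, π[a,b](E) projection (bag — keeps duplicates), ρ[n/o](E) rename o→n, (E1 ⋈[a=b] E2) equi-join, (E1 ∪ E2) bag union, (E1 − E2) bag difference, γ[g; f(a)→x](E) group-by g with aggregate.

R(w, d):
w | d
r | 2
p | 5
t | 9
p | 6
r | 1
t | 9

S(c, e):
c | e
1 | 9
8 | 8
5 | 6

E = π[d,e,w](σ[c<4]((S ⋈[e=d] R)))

σ filters on c, owned by the left side.
E' = π[d,e,w]((σ[c<4](S) ⋈[e=d] R))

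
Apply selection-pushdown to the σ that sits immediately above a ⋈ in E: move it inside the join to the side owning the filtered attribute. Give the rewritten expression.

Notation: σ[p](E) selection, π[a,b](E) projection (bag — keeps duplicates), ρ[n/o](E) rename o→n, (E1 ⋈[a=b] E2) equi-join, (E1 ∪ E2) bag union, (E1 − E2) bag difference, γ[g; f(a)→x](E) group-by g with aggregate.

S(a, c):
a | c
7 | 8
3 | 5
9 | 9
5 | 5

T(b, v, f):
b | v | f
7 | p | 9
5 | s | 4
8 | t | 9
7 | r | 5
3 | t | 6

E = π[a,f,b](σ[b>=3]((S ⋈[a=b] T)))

σ filters on b, owned by the right side.
E' = π[a,f,b]((S ⋈[a=b] σ[b>=3](T)))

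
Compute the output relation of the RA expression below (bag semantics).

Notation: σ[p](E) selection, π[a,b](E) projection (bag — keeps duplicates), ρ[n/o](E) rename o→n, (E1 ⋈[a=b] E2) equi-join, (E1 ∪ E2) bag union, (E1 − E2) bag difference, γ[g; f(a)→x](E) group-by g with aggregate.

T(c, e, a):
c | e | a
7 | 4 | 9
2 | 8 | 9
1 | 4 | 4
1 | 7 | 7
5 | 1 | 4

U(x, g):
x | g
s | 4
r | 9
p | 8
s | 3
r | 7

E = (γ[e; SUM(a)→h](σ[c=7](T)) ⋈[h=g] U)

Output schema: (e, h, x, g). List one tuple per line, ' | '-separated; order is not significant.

Row counts bottom-up:
  T → 5
  σ[c=7](T) → 1
  γ[e; SUM(a)→h](σ[c=7](T)) → 1
  U → 5
  (γ[e; SUM(a)→h](σ[c=7](T)) ⋈[h=g] U) → 1

== RESULT ==
e | h | x | g
4 | 9 | r | 9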